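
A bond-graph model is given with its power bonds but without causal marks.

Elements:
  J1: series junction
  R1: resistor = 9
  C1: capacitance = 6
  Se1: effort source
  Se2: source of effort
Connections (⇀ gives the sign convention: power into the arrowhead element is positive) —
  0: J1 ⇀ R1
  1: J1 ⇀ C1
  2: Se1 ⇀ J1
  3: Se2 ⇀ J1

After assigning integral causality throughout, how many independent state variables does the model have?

1  (C1 all integral)

b2 stroke at J1  (source Se1 imposes e)
b3 stroke at J1  (source Se2 imposes e)
b1 stroke at J1  (prefer integral on C1)
b0 stroke at R1  (J1 needs exactly one f-in)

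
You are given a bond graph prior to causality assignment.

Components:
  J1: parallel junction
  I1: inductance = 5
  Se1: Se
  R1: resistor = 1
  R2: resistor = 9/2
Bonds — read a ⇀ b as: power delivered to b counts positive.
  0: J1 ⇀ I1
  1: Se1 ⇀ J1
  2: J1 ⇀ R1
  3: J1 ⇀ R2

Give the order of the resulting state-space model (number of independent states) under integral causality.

#1 |J1  (source Se1 imposes e)
#0 |I1  (0-jn J1 has e-setter on 1)
#2 |R1  (common-e at J1 fixed by 1)
#3 |R2  (J1 effort already set via bond 1)

1  (I1 all integral)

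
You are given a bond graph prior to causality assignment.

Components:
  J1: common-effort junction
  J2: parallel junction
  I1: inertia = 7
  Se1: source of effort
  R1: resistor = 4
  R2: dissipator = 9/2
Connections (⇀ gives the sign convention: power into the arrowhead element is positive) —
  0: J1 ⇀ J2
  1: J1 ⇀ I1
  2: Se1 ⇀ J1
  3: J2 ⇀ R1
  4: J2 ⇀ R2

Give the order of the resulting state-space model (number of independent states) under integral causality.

1  (I1 all integral)

β2 stroke at J1  (Se1 (Se) sets effort on bond)
β0 stroke at J2  (J1 effort already set via bond 2)
β1 stroke at I1  (0-jn J1 has e-setter on 2)
β3 stroke at R1  (common-e at J2 fixed by 0)
β4 stroke at R2  (0-jn J2 has e-setter on 0)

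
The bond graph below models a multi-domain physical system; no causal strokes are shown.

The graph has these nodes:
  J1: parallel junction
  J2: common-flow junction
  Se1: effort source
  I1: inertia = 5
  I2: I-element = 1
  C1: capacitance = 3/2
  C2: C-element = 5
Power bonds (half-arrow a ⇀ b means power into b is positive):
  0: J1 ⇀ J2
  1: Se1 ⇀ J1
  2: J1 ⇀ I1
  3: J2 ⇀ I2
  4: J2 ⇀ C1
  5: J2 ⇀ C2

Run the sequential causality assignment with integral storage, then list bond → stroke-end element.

bond 0 →J2
bond 1 →J1
bond 2 →I1
bond 3 →I2
bond 4 →J2
bond 5 →J2

b1 |J1  (source Se1 imposes e)
b0 |J2  (common-e at J1 fixed by 1)
b2 |I1  (common-e at J1 fixed by 1)
b3 |I2  (prefer integral on I2)
b4 |J2  (common-f at J2 fixed by 3)
b5 |J2  (J2: bond 3 brought flow, rest push out)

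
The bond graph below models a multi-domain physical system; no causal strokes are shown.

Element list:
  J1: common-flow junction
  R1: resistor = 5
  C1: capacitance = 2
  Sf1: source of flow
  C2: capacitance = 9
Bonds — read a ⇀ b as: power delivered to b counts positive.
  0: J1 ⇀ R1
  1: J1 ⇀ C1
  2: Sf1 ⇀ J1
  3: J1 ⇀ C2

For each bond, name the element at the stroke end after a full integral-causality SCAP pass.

bond 0 →J1
bond 1 →J1
bond 2 →Sf1
bond 3 →J1

bond 2 stroke→Sf1  (Sf1: flow source, stroke at near end)
bond 0 stroke→J1  (J1 flow already set via bond 2)
bond 1 stroke→J1  (common-f at J1 fixed by 2)
bond 3 stroke→J1  (J1 flow already set via bond 2)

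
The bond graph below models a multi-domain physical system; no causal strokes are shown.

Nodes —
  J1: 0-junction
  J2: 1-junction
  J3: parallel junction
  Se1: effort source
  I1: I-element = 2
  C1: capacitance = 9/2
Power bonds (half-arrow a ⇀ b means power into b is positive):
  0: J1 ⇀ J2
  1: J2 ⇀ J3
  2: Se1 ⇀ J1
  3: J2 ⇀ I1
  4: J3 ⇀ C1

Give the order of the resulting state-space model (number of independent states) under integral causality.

#2 stroke→J1  (Se1 (Se) sets effort on bond)
#0 stroke→J2  (0-jn J1 has e-setter on 2)
#3 stroke→I1  (I1 outputs flow p/I1)
#1 stroke→J2  (common-f at J2 fixed by 3)
#4 stroke→J3  (only one effort-in slot at J3)

2  (C1, I1 all integral)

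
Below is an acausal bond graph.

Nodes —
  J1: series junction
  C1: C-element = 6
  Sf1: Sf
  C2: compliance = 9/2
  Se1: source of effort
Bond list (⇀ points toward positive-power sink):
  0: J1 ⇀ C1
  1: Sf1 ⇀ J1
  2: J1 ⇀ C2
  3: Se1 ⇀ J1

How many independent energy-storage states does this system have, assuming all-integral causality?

β1 stroke→Sf1  (Sf1 (Sf) sets flow on bond)
β3 stroke→J1  (Se1: effort source, stroke at far end)
β0 stroke→J1  (J1 flow already set via bond 1)
β2 stroke→J1  (J1 flow already set via bond 1)

2  (C1, C2 all integral)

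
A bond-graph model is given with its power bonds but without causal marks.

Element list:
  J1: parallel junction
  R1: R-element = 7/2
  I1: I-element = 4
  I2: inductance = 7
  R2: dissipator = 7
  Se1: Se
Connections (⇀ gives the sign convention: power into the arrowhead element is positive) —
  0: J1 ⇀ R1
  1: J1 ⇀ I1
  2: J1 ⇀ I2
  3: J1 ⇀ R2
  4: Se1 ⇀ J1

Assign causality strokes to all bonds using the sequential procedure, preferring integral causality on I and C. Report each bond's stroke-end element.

bond 4 |J1  (Se1 fixes effort; stroke away)
bond 0 |R1  (J1 effort already set via bond 4)
bond 1 |I1  (common-e at J1 fixed by 4)
bond 2 |I2  (common-e at J1 fixed by 4)
bond 3 |R2  (0-jn J1 has e-setter on 4)

β0 |R1
β1 |I1
β2 |I2
β3 |R2
β4 |J1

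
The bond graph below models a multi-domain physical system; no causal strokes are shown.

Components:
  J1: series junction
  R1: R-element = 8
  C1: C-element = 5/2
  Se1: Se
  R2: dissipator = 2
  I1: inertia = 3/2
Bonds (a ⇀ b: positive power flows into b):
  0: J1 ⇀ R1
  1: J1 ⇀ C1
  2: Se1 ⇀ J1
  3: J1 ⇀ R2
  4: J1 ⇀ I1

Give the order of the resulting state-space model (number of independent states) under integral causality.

bond 2 |J1  (Se1 fixes effort; stroke away)
bond 1 |J1  (C1 outputs effort q/C1)
bond 4 |I1  (I1: I, integral causality)
bond 0 |J1  (common-f at J1 fixed by 4)
bond 3 |J1  (J1 flow already set via bond 4)

2  (C1, I1 all integral)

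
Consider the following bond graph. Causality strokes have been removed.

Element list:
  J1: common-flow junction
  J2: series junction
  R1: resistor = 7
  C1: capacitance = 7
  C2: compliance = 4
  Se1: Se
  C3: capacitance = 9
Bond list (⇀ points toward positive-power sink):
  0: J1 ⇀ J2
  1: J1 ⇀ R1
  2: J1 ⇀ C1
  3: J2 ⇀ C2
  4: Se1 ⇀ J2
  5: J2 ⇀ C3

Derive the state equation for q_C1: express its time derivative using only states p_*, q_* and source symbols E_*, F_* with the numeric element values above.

#4 →J2  (Se1 fixes effort; stroke away)
#2 →J1  (prefer integral on C1)
#3 →J2  (prefer integral on C2)
#5 →J2  (prefer integral on C3)
#0 →J1  (J2: last free bond brings flow in)
#1 →R1  (J1: last free bond brings flow in)

dq_C1/dt = E_Se1/7 - q_C1/49 - q_C2/28 - q_C3/63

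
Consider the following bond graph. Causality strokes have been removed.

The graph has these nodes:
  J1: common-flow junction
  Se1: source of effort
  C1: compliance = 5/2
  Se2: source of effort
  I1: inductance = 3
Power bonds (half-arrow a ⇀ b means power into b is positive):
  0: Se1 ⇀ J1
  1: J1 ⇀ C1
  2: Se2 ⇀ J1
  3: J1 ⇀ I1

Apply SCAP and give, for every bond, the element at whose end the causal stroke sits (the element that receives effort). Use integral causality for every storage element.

β0 |J1  (Se1 fixes effort; stroke away)
β2 |J1  (Se2 fixes effort; stroke away)
β1 |J1  (C1 integral (e out))
β3 |I1  (J1: last free bond brings flow in)

bond 0 stroke→J1
bond 1 stroke→J1
bond 2 stroke→J1
bond 3 stroke→I1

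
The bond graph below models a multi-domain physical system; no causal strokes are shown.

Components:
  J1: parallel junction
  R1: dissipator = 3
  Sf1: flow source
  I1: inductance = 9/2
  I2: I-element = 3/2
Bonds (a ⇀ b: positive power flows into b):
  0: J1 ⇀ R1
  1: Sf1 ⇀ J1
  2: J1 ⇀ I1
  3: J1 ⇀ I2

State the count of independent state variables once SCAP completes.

2  (I1, I2 all integral)

b1 stroke→Sf1  (Sf1: flow source, stroke at near end)
b2 stroke→I1  (I1: I, integral causality)
b3 stroke→I2  (I2 integral (f out))
b0 stroke→J1  (closing 0-jn rule on J1)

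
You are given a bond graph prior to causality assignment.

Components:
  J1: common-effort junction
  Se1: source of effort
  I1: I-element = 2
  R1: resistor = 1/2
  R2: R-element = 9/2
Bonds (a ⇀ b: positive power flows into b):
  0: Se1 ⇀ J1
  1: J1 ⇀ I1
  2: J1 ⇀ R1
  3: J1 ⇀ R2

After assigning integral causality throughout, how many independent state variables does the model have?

1  (I1 all integral)

#0 stroke at J1  (Se1 fixes effort; stroke away)
#1 stroke at I1  (0-jn J1 has e-setter on 0)
#2 stroke at R1  (0-jn J1 has e-setter on 0)
#3 stroke at R2  (common-e at J1 fixed by 0)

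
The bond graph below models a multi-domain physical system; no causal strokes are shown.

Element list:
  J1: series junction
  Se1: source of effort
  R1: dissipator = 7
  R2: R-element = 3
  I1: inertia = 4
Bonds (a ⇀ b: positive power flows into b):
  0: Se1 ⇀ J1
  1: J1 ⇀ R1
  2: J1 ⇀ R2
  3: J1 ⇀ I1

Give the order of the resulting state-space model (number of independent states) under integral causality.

1  (I1 all integral)

β0 |J1  (Se1: effort source, stroke at far end)
β3 |I1  (I1 integral (f out))
β1 |J1  (J1: bond 3 brought flow, rest push out)
β2 |J1  (common-f at J1 fixed by 3)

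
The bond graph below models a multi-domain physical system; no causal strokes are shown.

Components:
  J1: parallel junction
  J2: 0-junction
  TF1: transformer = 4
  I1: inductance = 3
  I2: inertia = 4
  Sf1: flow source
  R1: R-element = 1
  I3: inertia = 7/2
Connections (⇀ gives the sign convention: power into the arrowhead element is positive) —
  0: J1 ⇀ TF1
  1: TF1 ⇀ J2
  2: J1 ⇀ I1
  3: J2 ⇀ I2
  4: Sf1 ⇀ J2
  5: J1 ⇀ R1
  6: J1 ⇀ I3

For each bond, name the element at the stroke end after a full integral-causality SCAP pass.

#4 →Sf1  (Sf1: flow source, stroke at near end)
#2 →I1  (I1 outputs flow p/I1)
#3 →I2  (I2 integral (f out))
#1 →J2  (only one effort-in slot at J2)
#0 →TF1  (TF1 one-in-one-out from 1)
#6 →I3  (I3: I, integral causality)
#5 →J1  (closing 0-jn rule on J1)

b0 stroke at TF1
b1 stroke at J2
b2 stroke at I1
b3 stroke at I2
b4 stroke at Sf1
b5 stroke at J1
b6 stroke at I3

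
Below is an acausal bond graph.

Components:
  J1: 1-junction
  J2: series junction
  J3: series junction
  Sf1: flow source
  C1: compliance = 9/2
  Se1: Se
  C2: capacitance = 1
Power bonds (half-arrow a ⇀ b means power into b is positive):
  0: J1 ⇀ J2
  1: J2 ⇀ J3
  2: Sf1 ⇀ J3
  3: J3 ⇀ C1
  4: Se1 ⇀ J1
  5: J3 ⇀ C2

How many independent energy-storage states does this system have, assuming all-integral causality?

2  (C1, C2 all integral)

#2 →Sf1  (Sf1 (Sf) sets flow on bond)
#4 →J1  (Se1: effort source, stroke at far end)
#0 →J2  (J1: last free bond brings flow in)
#1 →J3  (only one flow-in slot at J2)
#3 →J3  (common-f at J3 fixed by 2)
#5 →J3  (common-f at J3 fixed by 2)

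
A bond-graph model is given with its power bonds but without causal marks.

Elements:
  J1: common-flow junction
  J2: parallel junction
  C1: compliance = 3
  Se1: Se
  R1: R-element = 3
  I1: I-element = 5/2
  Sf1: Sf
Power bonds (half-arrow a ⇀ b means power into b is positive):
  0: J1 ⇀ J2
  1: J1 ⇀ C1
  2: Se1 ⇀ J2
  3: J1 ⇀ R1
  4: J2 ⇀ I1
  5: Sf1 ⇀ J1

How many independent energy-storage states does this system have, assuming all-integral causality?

bond 2 |J2  (Se1 (Se) sets effort on bond)
bond 5 |Sf1  (Sf1 fixes flow; stroke at Sf1)
bond 0 |J1  (J1 flow already set via bond 5)
bond 1 |J1  (common-f at J1 fixed by 5)
bond 3 |J1  (1-jn J1 has f-setter on 5)
bond 4 |I1  (J2 effort already set via bond 2)

2  (C1, I1 all integral)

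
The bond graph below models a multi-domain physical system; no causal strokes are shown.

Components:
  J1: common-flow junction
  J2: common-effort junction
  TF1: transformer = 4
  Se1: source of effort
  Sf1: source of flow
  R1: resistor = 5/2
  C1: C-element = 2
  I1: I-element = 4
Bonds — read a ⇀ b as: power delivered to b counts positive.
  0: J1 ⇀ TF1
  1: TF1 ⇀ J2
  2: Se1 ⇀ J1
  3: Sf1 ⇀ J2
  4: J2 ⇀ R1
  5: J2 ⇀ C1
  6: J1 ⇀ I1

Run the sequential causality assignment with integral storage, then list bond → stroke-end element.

β2 stroke at J1  (source Se1 imposes e)
β3 stroke at Sf1  (Sf1: flow source, stroke at near end)
β5 stroke at J2  (C1 outputs effort q/C1)
β1 stroke at TF1  (0-jn J2 has e-setter on 5)
β4 stroke at R1  (0-jn J2 has e-setter on 5)
β0 stroke at J1  (through TF1, causality passes straight; one stroke at TF1)
β6 stroke at I1  (J1 needs exactly one f-in)

β0 →J1
β1 →TF1
β2 →J1
β3 →Sf1
β4 →R1
β5 →J2
β6 →I1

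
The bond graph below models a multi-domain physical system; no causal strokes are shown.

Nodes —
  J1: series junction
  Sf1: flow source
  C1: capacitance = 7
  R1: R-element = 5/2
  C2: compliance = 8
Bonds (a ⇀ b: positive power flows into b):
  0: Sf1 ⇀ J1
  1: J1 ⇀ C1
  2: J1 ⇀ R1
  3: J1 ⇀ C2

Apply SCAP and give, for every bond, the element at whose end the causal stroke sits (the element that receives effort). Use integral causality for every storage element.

#0 stroke→Sf1
#1 stroke→J1
#2 stroke→J1
#3 stroke→J1

#0 |Sf1  (source Sf1 imposes f)
#1 |J1  (J1 flow already set via bond 0)
#2 |J1  (J1: bond 0 brought flow, rest push out)
#3 |J1  (common-f at J1 fixed by 0)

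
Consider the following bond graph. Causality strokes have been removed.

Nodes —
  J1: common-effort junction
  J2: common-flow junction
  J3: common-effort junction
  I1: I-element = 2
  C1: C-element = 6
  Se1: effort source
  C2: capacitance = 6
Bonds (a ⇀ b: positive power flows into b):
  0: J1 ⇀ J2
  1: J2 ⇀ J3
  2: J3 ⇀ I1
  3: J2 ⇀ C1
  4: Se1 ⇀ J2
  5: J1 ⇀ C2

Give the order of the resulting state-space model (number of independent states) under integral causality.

#4 stroke at J2  (source Se1 imposes e)
#2 stroke at I1  (I1: I, integral causality)
#1 stroke at J3  (only one effort-in slot at J3)
#0 stroke at J2  (1-jn J2 has f-setter on 1)
#3 stroke at J2  (J2 flow already set via bond 1)
#5 stroke at J1  (J1: last free bond brings effort in)

3  (C1, C2, I1 all integral)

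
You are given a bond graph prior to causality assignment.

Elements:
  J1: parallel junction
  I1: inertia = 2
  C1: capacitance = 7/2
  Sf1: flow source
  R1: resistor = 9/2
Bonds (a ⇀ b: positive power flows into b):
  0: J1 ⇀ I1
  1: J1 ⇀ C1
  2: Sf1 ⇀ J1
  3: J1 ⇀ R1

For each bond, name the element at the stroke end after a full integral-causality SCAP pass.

bond 2 stroke at Sf1  (Sf1 fixes flow; stroke at Sf1)
bond 0 stroke at I1  (I1 outputs flow p/I1)
bond 1 stroke at J1  (prefer integral on C1)
bond 3 stroke at R1  (0-jn J1 has e-setter on 1)

#0 |I1
#1 |J1
#2 |Sf1
#3 |R1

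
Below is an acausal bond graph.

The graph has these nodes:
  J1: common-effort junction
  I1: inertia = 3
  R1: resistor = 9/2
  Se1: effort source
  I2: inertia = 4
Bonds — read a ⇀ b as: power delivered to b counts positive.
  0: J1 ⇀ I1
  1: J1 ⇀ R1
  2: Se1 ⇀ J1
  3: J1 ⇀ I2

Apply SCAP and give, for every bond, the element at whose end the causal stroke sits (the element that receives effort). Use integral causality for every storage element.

b0 |I1
b1 |R1
b2 |J1
b3 |I2

β2 stroke at J1  (Se1 (Se) sets effort on bond)
β0 stroke at I1  (0-jn J1 has e-setter on 2)
β1 stroke at R1  (J1: bond 2 brought effort, rest push out)
β3 stroke at I2  (0-jn J1 has e-setter on 2)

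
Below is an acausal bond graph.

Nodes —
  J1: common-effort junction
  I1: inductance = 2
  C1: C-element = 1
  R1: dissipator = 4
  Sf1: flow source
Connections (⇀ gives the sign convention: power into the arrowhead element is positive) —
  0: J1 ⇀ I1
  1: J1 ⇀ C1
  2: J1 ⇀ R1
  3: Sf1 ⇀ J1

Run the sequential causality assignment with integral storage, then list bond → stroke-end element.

β3 →Sf1  (Sf1: flow source, stroke at near end)
β0 →I1  (I1 outputs flow p/I1)
β1 →J1  (C1 integral (e out))
β2 →R1  (J1 effort already set via bond 1)

β0 stroke at I1
β1 stroke at J1
β2 stroke at R1
β3 stroke at Sf1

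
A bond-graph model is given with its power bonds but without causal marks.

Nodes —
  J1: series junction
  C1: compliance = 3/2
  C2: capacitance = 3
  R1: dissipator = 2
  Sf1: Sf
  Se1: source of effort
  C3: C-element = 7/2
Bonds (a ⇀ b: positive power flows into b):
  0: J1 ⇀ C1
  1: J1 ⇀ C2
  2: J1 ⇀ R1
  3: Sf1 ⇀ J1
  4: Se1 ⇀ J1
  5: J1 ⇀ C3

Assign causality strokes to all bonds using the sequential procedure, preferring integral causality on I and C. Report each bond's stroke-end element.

β0 stroke→J1
β1 stroke→J1
β2 stroke→J1
β3 stroke→Sf1
β4 stroke→J1
β5 stroke→J1

bond 3 |Sf1  (source Sf1 imposes f)
bond 4 |J1  (Se1 (Se) sets effort on bond)
bond 0 |J1  (1-jn J1 has f-setter on 3)
bond 1 |J1  (1-jn J1 has f-setter on 3)
bond 2 |J1  (common-f at J1 fixed by 3)
bond 5 |J1  (J1: bond 3 brought flow, rest push out)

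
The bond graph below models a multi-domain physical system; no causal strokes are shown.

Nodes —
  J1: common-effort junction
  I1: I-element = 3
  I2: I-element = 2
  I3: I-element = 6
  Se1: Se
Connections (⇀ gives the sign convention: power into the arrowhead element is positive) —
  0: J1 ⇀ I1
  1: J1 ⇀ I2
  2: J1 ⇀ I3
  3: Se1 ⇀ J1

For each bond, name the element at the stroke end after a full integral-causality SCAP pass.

b0 |I1
b1 |I2
b2 |I3
b3 |J1

#3 stroke→J1  (source Se1 imposes e)
#0 stroke→I1  (common-e at J1 fixed by 3)
#1 stroke→I2  (common-e at J1 fixed by 3)
#2 stroke→I3  (J1 effort already set via bond 3)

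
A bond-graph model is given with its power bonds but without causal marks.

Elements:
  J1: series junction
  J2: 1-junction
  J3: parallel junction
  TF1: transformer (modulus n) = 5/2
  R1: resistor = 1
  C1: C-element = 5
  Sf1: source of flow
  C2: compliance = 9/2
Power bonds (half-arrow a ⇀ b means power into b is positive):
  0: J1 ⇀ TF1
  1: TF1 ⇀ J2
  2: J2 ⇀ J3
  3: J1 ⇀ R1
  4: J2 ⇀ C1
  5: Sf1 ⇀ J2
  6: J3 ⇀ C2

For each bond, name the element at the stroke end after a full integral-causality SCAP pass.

bond 5 |Sf1  (Sf1 fixes flow; stroke at Sf1)
bond 1 |J2  (common-f at J2 fixed by 5)
bond 2 |J2  (1-jn J2 has f-setter on 5)
bond 4 |J2  (1-jn J2 has f-setter on 5)
bond 6 |J3  (J3: last free bond brings effort in)
bond 0 |TF1  (TF1: transformer flips bond 1)
bond 3 |J1  (1-jn J1 has f-setter on 0)

β0 stroke at TF1
β1 stroke at J2
β2 stroke at J2
β3 stroke at J1
β4 stroke at J2
β5 stroke at Sf1
β6 stroke at J3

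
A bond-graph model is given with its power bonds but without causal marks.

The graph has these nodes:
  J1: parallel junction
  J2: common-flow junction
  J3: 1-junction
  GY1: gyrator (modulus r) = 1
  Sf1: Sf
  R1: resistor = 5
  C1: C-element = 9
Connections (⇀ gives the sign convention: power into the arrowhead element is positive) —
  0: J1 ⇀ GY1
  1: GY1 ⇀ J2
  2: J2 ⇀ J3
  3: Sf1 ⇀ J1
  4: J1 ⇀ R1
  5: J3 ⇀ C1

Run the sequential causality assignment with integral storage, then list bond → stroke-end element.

β3 →Sf1  (Sf1 (Sf) sets flow on bond)
β5 →J3  (prefer integral on C1)
β2 →J2  (only one flow-in slot at J3)
β1 →GY1  (J2: last free bond brings flow in)
β0 →GY1  (GY1 both-in/both-out from 1)
β4 →J1  (closing 0-jn rule on J1)

b0 →GY1
b1 →GY1
b2 →J2
b3 →Sf1
b4 →J1
b5 →J3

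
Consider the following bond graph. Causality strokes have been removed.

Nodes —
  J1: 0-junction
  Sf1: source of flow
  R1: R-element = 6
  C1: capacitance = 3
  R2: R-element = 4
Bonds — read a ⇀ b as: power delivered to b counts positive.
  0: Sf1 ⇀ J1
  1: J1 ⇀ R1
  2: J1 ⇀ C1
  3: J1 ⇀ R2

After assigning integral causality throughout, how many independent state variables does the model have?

#0 →Sf1  (source Sf1 imposes f)
#2 →J1  (C1 outputs effort q/C1)
#1 →R1  (common-e at J1 fixed by 2)
#3 →R2  (common-e at J1 fixed by 2)

1  (C1 all integral)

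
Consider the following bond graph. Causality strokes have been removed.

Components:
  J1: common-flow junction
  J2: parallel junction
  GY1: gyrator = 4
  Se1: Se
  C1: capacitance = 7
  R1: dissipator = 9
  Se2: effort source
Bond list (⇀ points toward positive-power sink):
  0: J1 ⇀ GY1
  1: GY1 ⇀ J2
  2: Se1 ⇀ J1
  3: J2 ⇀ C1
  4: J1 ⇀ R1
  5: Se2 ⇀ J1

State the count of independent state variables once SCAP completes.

1  (C1 all integral)

β2 →J1  (Se1: effort source, stroke at far end)
β5 →J1  (Se2 (Se) sets effort on bond)
β3 →J2  (C1: C, integral causality)
β1 →GY1  (0-jn J2 has e-setter on 3)
β0 →GY1  (GY GY1: same side as bond 1)
β4 →J1  (J1: bond 0 brought flow, rest push out)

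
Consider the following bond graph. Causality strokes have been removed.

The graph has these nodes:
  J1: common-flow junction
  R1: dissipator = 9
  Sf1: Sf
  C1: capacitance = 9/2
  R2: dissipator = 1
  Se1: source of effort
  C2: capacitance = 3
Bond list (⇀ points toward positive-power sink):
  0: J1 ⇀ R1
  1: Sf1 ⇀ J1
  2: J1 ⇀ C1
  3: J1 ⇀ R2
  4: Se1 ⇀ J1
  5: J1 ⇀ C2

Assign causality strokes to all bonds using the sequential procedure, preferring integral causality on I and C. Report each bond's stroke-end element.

#1 |Sf1  (Sf1: flow source, stroke at near end)
#4 |J1  (Se1 (Se) sets effort on bond)
#0 |J1  (common-f at J1 fixed by 1)
#2 |J1  (1-jn J1 has f-setter on 1)
#3 |J1  (J1: bond 1 brought flow, rest push out)
#5 |J1  (common-f at J1 fixed by 1)

β0 →J1
β1 →Sf1
β2 →J1
β3 →J1
β4 →J1
β5 →J1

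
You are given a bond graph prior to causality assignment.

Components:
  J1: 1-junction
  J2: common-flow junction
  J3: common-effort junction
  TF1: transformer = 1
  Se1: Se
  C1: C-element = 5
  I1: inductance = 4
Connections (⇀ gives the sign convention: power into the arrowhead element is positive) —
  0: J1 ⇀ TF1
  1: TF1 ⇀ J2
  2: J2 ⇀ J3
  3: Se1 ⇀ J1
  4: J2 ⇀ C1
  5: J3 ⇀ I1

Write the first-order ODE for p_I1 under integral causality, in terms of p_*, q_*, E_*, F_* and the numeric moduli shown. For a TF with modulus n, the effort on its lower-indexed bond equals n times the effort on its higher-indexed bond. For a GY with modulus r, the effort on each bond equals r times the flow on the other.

dp_I1/dt = E_Se1 - q_C1/5

bond 3 →J1  (source Se1 imposes e)
bond 0 →TF1  (J1 needs exactly one f-in)
bond 1 →J2  (through TF1, causality passes straight; one stroke at TF1)
bond 4 →J2  (prefer integral on C1)
bond 2 →J3  (closing 1-jn rule on J2)
bond 5 →I1  (common-e at J3 fixed by 2)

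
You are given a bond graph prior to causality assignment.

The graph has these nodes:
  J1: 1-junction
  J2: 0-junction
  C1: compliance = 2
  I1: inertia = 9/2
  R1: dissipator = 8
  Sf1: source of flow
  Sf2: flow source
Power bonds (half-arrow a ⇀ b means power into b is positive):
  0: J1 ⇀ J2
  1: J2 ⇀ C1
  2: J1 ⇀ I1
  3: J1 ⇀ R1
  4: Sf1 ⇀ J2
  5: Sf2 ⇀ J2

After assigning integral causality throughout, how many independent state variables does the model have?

b4 stroke at Sf1  (source Sf1 imposes f)
b5 stroke at Sf2  (Sf2: flow source, stroke at near end)
b1 stroke at J2  (C1: C, integral causality)
b0 stroke at J1  (J2 effort already set via bond 1)
b2 stroke at I1  (I1 outputs flow p/I1)
b3 stroke at J1  (J1: bond 2 brought flow, rest push out)

2  (C1, I1 all integral)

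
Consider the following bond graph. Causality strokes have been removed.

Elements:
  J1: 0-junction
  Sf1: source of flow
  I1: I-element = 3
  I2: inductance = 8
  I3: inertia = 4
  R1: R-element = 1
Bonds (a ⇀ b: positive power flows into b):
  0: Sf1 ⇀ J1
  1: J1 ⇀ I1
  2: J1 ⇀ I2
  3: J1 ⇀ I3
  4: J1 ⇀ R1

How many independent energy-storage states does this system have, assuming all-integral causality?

3  (I1, I2, I3 all integral)

bond 0 |Sf1  (source Sf1 imposes f)
bond 1 |I1  (I1: I, integral causality)
bond 2 |I2  (prefer integral on I2)
bond 3 |I3  (I3: I, integral causality)
bond 4 |J1  (J1: last free bond brings effort in)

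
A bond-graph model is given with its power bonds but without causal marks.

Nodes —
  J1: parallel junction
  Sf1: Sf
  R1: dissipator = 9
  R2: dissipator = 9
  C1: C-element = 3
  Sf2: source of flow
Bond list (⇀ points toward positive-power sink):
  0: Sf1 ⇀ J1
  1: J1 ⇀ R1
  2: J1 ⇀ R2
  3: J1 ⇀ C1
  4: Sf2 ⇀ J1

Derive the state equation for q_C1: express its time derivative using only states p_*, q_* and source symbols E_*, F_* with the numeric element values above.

dq_C1/dt = F_Sf1 + F_Sf2 - 2*q_C1/27

b0 stroke at Sf1  (Sf1 fixes flow; stroke at Sf1)
b4 stroke at Sf2  (source Sf2 imposes f)
b3 stroke at J1  (C1: C, integral causality)
b1 stroke at R1  (common-e at J1 fixed by 3)
b2 stroke at R2  (J1 effort already set via bond 3)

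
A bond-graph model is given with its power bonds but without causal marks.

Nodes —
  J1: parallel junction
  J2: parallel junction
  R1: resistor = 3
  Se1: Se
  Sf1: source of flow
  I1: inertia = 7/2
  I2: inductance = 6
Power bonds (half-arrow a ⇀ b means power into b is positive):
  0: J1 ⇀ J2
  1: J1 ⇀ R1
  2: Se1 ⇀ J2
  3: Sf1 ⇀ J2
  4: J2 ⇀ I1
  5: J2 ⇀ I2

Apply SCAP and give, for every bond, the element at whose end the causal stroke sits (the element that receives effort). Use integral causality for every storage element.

b2 →J2  (Se1 fixes effort; stroke away)
b3 →Sf1  (Sf1 (Sf) sets flow on bond)
b0 →J1  (J2: bond 2 brought effort, rest push out)
b4 →I1  (0-jn J2 has e-setter on 2)
b5 →I2  (0-jn J2 has e-setter on 2)
b1 →R1  (J1: bond 0 brought effort, rest push out)

β0 |J1
β1 |R1
β2 |J2
β3 |Sf1
β4 |I1
β5 |I2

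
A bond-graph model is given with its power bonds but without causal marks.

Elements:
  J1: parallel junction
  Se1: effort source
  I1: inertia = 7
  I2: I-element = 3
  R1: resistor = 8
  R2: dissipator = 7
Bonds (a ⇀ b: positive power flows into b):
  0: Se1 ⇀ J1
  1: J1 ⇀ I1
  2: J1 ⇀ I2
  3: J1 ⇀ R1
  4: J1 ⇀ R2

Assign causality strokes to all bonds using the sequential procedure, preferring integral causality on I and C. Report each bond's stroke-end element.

#0 stroke at J1
#1 stroke at I1
#2 stroke at I2
#3 stroke at R1
#4 stroke at R2

b0 →J1  (Se1 (Se) sets effort on bond)
b1 →I1  (J1: bond 0 brought effort, rest push out)
b2 →I2  (J1: bond 0 brought effort, rest push out)
b3 →R1  (0-jn J1 has e-setter on 0)
b4 →R2  (J1: bond 0 brought effort, rest push out)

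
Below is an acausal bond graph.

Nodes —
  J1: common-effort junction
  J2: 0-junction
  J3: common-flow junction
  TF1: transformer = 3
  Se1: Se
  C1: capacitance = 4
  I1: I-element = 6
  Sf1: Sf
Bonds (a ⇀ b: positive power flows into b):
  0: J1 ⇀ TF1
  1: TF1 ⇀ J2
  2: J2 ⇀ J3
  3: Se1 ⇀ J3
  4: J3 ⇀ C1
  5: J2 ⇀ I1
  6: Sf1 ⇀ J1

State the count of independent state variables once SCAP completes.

#3 |J3  (Se1 (Se) sets effort on bond)
#6 |Sf1  (Sf1 fixes flow; stroke at Sf1)
#0 |J1  (J1: last free bond brings effort in)
#1 |TF1  (TF1 one-in-one-out from 0)
#4 |J3  (C1 integral (e out))
#2 |J2  (J3: last free bond brings flow in)
#5 |I1  (J2: bond 2 brought effort, rest push out)

2  (C1, I1 all integral)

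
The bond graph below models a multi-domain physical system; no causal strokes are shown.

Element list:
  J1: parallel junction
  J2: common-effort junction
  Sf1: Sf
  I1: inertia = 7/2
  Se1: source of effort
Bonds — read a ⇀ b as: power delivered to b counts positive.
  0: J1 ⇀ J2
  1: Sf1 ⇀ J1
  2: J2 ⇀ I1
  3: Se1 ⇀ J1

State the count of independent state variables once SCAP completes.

b1 →Sf1  (Sf1: flow source, stroke at near end)
b3 →J1  (Se1 fixes effort; stroke away)
b0 →J2  (J1 effort already set via bond 3)
b2 →I1  (J2 effort already set via bond 0)

1  (I1 all integral)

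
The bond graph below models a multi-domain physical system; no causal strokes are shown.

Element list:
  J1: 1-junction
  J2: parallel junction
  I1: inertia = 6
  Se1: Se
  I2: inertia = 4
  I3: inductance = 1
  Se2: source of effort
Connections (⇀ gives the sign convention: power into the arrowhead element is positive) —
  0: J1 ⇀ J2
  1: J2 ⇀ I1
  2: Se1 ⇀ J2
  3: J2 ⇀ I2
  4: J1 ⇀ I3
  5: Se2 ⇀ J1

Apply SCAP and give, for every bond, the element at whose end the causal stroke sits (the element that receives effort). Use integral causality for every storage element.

β0 →J1
β1 →I1
β2 →J2
β3 →I2
β4 →I3
β5 →J1

bond 2 →J2  (Se1 (Se) sets effort on bond)
bond 5 →J1  (Se2 fixes effort; stroke away)
bond 0 →J1  (0-jn J2 has e-setter on 2)
bond 1 →I1  (common-e at J2 fixed by 2)
bond 3 →I2  (J2 effort already set via bond 2)
bond 4 →I3  (only one flow-in slot at J1)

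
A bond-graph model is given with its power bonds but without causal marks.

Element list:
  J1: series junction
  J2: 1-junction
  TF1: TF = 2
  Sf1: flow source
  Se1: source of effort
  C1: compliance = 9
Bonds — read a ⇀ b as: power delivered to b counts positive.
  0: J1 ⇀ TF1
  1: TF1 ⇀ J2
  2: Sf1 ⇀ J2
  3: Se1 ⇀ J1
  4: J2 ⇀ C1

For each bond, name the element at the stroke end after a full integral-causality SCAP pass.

bond 2 |Sf1  (source Sf1 imposes f)
bond 3 |J1  (Se1: effort source, stroke at far end)
bond 0 |TF1  (only one flow-in slot at J1)
bond 1 |J2  (1-jn J2 has f-setter on 2)
bond 4 |J2  (common-f at J2 fixed by 2)

b0 |TF1
b1 |J2
b2 |Sf1
b3 |J1
b4 |J2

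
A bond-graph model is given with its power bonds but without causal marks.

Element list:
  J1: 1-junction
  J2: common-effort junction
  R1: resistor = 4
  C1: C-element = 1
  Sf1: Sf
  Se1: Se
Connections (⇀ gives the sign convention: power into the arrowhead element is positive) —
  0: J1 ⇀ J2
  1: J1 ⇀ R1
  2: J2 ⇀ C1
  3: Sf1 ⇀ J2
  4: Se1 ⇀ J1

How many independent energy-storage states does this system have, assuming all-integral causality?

1  (C1 all integral)

b3 |Sf1  (Sf1: flow source, stroke at near end)
b4 |J1  (Se1 (Se) sets effort on bond)
b2 |J2  (C1 outputs effort q/C1)
b0 |J1  (J2 effort already set via bond 2)
b1 |R1  (J1: last free bond brings flow in)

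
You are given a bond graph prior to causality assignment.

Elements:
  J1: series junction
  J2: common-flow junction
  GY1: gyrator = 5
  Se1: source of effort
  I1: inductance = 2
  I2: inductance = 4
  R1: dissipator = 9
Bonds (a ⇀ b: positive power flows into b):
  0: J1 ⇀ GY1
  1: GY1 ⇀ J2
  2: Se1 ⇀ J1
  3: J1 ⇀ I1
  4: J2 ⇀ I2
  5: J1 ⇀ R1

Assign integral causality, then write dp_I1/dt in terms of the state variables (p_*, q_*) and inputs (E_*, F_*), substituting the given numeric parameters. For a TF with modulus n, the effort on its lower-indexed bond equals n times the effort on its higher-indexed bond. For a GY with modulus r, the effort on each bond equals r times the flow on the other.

dp_I1/dt = E_Se1 - 9*p_I1/2 - 5*p_I2/4

#2 stroke at J1  (Se1 (Se) sets effort on bond)
#3 stroke at I1  (I1 integral (f out))
#0 stroke at J1  (common-f at J1 fixed by 3)
#5 stroke at J1  (J1: bond 3 brought flow, rest push out)
#1 stroke at J2  (GY1 both-in/both-out from 0)
#4 stroke at I2  (only one flow-in slot at J2)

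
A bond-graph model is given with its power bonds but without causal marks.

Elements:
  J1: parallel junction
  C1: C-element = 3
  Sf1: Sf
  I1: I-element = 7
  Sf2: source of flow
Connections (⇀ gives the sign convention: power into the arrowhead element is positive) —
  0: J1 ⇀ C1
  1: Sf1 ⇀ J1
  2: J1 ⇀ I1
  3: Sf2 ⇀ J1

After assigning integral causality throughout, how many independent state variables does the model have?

b1 stroke→Sf1  (source Sf1 imposes f)
b3 stroke→Sf2  (Sf2: flow source, stroke at near end)
b0 stroke→J1  (C1 integral (e out))
b2 stroke→I1  (0-jn J1 has e-setter on 0)

2  (C1, I1 all integral)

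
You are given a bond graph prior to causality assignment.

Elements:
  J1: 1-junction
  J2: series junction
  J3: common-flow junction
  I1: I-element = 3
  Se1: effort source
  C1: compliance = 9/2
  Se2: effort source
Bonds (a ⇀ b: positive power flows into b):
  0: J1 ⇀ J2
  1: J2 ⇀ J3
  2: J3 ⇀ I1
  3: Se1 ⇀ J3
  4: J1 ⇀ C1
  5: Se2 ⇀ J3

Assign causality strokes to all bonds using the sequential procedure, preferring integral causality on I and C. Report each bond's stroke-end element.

bond 3 stroke→J3  (source Se1 imposes e)
bond 5 stroke→J3  (source Se2 imposes e)
bond 2 stroke→I1  (I1: I, integral causality)
bond 1 stroke→J3  (1-jn J3 has f-setter on 2)
bond 0 stroke→J2  (J2 flow already set via bond 1)
bond 4 stroke→J1  (common-f at J1 fixed by 0)

bond 0 →J2
bond 1 →J3
bond 2 →I1
bond 3 →J3
bond 4 →J1
bond 5 →J3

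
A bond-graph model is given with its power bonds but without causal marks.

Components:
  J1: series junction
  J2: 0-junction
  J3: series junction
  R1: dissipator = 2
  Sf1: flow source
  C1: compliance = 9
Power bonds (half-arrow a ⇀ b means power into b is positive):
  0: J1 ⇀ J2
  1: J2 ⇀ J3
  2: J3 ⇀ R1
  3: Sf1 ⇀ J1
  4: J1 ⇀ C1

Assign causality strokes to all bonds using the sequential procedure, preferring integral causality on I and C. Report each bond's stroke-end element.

β0 stroke at J1
β1 stroke at J2
β2 stroke at J3
β3 stroke at Sf1
β4 stroke at J1

bond 3 stroke at Sf1  (Sf1 (Sf) sets flow on bond)
bond 0 stroke at J1  (1-jn J1 has f-setter on 3)
bond 4 stroke at J1  (J1 flow already set via bond 3)
bond 1 stroke at J2  (J2: last free bond brings effort in)
bond 2 stroke at J3  (common-f at J3 fixed by 1)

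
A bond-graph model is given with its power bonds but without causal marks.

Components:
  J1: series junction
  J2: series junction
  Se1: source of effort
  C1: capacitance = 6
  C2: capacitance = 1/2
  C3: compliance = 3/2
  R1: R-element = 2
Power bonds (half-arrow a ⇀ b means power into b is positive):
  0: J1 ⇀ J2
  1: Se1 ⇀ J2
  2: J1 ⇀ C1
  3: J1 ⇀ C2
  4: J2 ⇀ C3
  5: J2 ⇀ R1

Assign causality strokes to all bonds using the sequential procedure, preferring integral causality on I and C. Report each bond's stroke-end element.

b0 →J2
b1 →J2
b2 →J1
b3 →J1
b4 →J2
b5 →R1

bond 1 stroke at J2  (Se1 (Se) sets effort on bond)
bond 2 stroke at J1  (C1: C, integral causality)
bond 3 stroke at J1  (C2 outputs effort q/C2)
bond 0 stroke at J2  (closing 1-jn rule on J1)
bond 4 stroke at J2  (C3 outputs effort q/C3)
bond 5 stroke at R1  (only one flow-in slot at J2)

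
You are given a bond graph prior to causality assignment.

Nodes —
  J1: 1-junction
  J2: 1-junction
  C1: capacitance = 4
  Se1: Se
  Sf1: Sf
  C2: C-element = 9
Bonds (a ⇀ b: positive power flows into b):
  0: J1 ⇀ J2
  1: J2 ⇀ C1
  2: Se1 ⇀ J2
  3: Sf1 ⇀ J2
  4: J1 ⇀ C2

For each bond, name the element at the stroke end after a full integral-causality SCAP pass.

bond 0 →J2
bond 1 →J2
bond 2 →J2
bond 3 →Sf1
bond 4 →J1

β2 stroke at J2  (Se1 (Se) sets effort on bond)
β3 stroke at Sf1  (source Sf1 imposes f)
β0 stroke at J2  (common-f at J2 fixed by 3)
β1 stroke at J2  (J2 flow already set via bond 3)
β4 stroke at J1  (J1 flow already set via bond 0)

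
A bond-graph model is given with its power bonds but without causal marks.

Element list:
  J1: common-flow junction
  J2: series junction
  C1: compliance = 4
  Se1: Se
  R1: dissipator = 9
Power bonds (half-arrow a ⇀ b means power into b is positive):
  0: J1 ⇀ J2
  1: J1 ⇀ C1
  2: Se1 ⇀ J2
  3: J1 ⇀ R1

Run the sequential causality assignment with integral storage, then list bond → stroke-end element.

b0 stroke at J1
b1 stroke at J1
b2 stroke at J2
b3 stroke at R1

b2 |J2  (Se1 (Se) sets effort on bond)
b0 |J1  (J2: last free bond brings flow in)
b1 |J1  (C1 outputs effort q/C1)
b3 |R1  (closing 1-jn rule on J1)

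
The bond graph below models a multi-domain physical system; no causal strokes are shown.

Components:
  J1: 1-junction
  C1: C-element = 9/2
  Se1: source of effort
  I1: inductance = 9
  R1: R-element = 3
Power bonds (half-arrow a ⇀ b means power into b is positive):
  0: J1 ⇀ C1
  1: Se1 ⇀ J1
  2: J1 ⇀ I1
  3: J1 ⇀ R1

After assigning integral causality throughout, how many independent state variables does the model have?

#1 stroke at J1  (Se1 fixes effort; stroke away)
#0 stroke at J1  (C1: C, integral causality)
#2 stroke at I1  (I1 outputs flow p/I1)
#3 stroke at J1  (common-f at J1 fixed by 2)

2  (C1, I1 all integral)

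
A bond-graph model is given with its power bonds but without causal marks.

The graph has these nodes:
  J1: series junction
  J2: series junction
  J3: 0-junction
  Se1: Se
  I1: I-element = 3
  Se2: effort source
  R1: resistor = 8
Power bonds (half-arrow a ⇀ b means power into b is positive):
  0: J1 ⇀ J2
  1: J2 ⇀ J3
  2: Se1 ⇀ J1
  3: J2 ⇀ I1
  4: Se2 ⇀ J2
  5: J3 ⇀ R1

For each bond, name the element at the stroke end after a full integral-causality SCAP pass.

β2 →J1  (Se1 fixes effort; stroke away)
β4 →J2  (Se2 (Se) sets effort on bond)
β0 →J2  (closing 1-jn rule on J1)
β3 →I1  (prefer integral on I1)
β1 →J2  (J2 flow already set via bond 3)
β5 →J3  (only one effort-in slot at J3)

bond 0 stroke→J2
bond 1 stroke→J2
bond 2 stroke→J1
bond 3 stroke→I1
bond 4 stroke→J2
bond 5 stroke→J3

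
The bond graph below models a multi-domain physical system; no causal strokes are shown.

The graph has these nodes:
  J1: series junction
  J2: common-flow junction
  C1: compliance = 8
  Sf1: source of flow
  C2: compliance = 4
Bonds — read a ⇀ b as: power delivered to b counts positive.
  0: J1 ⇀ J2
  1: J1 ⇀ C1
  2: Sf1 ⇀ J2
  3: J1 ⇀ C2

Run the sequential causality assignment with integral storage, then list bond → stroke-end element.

#2 |Sf1  (Sf1 fixes flow; stroke at Sf1)
#0 |J2  (J2: bond 2 brought flow, rest push out)
#1 |J1  (J1: bond 0 brought flow, rest push out)
#3 |J1  (1-jn J1 has f-setter on 0)

bond 0 →J2
bond 1 →J1
bond 2 →Sf1
bond 3 →J1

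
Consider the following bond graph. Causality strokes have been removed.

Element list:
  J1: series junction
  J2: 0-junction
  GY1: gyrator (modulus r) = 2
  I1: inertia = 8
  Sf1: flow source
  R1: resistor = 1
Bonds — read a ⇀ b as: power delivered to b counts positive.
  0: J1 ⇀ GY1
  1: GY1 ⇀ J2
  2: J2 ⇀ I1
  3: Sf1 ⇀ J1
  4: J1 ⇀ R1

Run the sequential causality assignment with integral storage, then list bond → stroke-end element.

#0 stroke at J1
#1 stroke at J2
#2 stroke at I1
#3 stroke at Sf1
#4 stroke at J1

#3 stroke at Sf1  (Sf1: flow source, stroke at near end)
#0 stroke at J1  (J1: bond 3 brought flow, rest push out)
#4 stroke at J1  (common-f at J1 fixed by 3)
#1 stroke at J2  (GY GY1: same side as bond 0)
#2 stroke at I1  (common-e at J2 fixed by 1)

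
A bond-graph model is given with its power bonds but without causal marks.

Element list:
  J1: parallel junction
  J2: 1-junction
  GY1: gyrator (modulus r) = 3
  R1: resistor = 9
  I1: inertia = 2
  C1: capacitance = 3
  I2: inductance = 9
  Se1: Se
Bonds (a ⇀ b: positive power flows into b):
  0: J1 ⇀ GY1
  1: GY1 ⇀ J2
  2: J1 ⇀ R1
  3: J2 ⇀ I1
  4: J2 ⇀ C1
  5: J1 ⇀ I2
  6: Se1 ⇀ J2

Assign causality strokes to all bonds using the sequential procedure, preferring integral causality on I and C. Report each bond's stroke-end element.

bond 6 →J2  (Se1: effort source, stroke at far end)
bond 3 →I1  (I1: I, integral causality)
bond 1 →J2  (common-f at J2 fixed by 3)
bond 4 →J2  (1-jn J2 has f-setter on 3)
bond 0 →J1  (GY1: gyrator matches bond 1)
bond 2 →R1  (common-e at J1 fixed by 0)
bond 5 →I2  (J1: bond 0 brought effort, rest push out)

b0 stroke at J1
b1 stroke at J2
b2 stroke at R1
b3 stroke at I1
b4 stroke at J2
b5 stroke at I2
b6 stroke at J2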